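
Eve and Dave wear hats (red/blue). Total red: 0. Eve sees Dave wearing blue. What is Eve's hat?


Total red = 0, Dave = blue
Red accounted for: 0
Remaining for Eve: 0
Eve's hat is blue.

blue


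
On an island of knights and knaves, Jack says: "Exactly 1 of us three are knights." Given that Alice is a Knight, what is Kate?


Jack claims exactly 1 knights among Jack, Alice, Kate.
Given: Alice is a Knight.

Case 1: Jack is a Knight (tells truth)
  Then exactly 1 of the three are knights.
  Counting Jack, Alice: 2 knight(s) so far. Need -1 more → impossible.
Case 2: Jack is a Knave (lies)
  Then the count is NOT 1.
  If Kate = Knave, count = 1 = 1 → claim would be true, contradicts lie.
  If Kate = Knight, count = 2 ≠ 1 → lie confirmed ✓

Kate is a Knight.

Knight


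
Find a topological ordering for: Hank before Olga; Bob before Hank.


Constraints: Hank before Olga; Bob before Hank
Method: repeatedly schedule the remaining task that has no remaining task required before it.
  Step 1: remaining {Olga, Hank, Bob}; every task except Bob still has a predecessor pending → schedule Bob.
  Step 2: remaining {Olga, Hank}; every task except Hank still has a predecessor pending → schedule Hank.
  Step 3: only Olga remains → schedule Olga.
Resulting order:

Bob → Hank → Olga


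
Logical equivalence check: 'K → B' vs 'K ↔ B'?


Expression 1: K → B
Expression 2: K ↔ B
Truth table (K B | Expr1 Expr2):
  T T |   T     T
  T F |   F     F
  F T |   T     F   ← differ
  F F |   T     T
Counterexample: K=F, B=T gives Expr1 = T but Expr2 = F, so the expressions are NOT logically equivalent.

No


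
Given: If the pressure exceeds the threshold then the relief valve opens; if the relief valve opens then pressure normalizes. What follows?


Hypothetical syllogism: P → Q, Q → R ⊢ P → R
Premise 1: the pressure exceeds the threshold → the relief valve opens
Premise 2: the relief valve opens → pressure normalizes
Chain the implications: the middle term (the relief valve opens) links the two.
Conclusion: If the pressure exceeds the threshold, then pressure normalizes.

If the pressure exceeds the threshold, then pressure normalizes.


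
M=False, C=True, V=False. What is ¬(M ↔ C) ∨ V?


M = False, C = True, V = False
Expression: ¬(M ↔ C) ∨ V
Step 1: M ↔ C = (False iff True) = False
Step 2: ¬(M ↔ C) = NOT False = True
Step 3: (True) ∨ V = True OR False = True

True


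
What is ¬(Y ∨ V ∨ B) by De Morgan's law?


De Morgan's law: ¬(P ∨ Q ∨ R) ≡ ¬P ∧ ¬Q ∧ ¬R
¬(Y ∨ V ∨ B) = ¬Y ∧ ¬V ∧ ¬B

¬Y ∧ ¬V ∧ ¬B


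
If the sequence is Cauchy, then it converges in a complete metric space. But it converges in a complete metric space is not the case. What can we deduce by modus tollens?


Modus tollens: P → Q, ¬Q ⊢ ¬P
P: the sequence is Cauchy
Q: it converges in a complete metric space
We have P → Q and Q is false.
By modus tollens, P must be false.

It is not the case that the sequence is Cauchy


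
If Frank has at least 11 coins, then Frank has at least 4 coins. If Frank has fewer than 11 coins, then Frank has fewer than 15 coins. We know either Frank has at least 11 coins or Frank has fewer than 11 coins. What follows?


Constructive dilemma: (P → Q) ∧ (R → S), P ∨ R ⊢ Q ∨ S
Premise 1: Frank has at least 11 coins → Frank has at least 4 coins
Premise 2: Frank has fewer than 11 coins → Frank has fewer than 15 coins
Premise 3: Frank has at least 11 coins ∨ Frank has fewer than 11 coins
Case 1: Assuming Frank has at least 11 coins, then by Premise 1, Frank has at least 4 coins.
Case 2: Assuming Frank has fewer than 11 coins, then by Premise 2, Frank has fewer than 15 coins.
Since one of Frank has at least 11 coins or Frank has fewer than 11 coins must hold, we get Frank has at least 4 coins or Frank has fewer than 15 coins.

Frank has at least 4 coins or Frank has fewer than 15 coins.


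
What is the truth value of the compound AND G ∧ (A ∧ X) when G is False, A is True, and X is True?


G = False, A = True, X = True
Step 1: A ∧ X = True AND True = True
Step 2: G ∧ True = False AND True = False
AND is true only when ALL operands are true.

False


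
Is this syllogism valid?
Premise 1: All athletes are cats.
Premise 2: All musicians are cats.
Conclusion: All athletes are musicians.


Premise 1: All athletes are cats.
Premise 2: All musicians are cats.
Conclusion: All athletes are musicians.
Fallacy: undistributed middle. cats is predicate in both.
Counterexample: athletes and musicians could be disjoint subsets of cats.

Invalid


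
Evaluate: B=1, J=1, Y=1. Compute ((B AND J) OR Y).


B AND J = 1&1 = 1
1 OR 1 = 1

1


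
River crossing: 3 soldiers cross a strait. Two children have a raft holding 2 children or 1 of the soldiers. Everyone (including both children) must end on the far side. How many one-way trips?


Per crossing of one of the soldiers: children→, one←, one of the soldiers→, one← = 4 trips
3 × 4 = 12, + 1 final children→ = 13
Minimum trips = 13

13


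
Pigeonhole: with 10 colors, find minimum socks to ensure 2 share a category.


Pigeonhole: to guarantee k in one of n categories, need (k-1)×n + 1.
k = 2, n = 10
Minimum = (2-1) × 10 + 1 = 1 × 10 + 1

11


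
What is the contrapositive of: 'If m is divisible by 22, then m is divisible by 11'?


Original: If m is divisible by 22, then m is divisible by 11
Contrapositive: If ¬Q, then ¬P
Negate Q: not (m is divisible by 11)
Negate P: not (m is divisible by 22)

If not (m is divisible by 11), then not (m is divisible by 22).


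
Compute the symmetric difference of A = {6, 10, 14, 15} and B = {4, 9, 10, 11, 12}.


A = {6, 10, 14, 15}
B = {4, 9, 10, 11, 12}
Operation: symmetric difference
In A only: [6, 14, 15], in B only: [4, 9, 11, 12]

{4, 6, 9, 11, 12, 14, 15}


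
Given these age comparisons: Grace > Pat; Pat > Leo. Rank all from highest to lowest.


Constraints: Grace > Pat; Pat > Leo
Method: at each step, the next-highest is the one remaining person who never appears on the smaller side of a constraint between remaining people.
  Step 1: remaining {Grace, Leo, Pat}; on the smaller side: {Leo, Pat} → Grace is next (Grace > Pat).
  Step 2: remaining {Leo, Pat}; on the smaller side: {Leo} → Pat is next (Pat > Leo).
  Step 3: only Leo remains → lowest.
Final ranking (highest to lowest):

Grace > Pat > Leo


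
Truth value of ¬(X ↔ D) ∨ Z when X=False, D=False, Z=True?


X = False, D = False, Z = True
Expression: ¬(X ↔ D) ∨ Z
Step 1: X ↔ D = (False iff False) = True
Step 2: ¬(X ↔ D) = NOT True = False
Step 3: (False) ∨ Z = False OR True = True

True


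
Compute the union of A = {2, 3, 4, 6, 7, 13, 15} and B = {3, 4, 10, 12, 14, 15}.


A = {2, 3, 4, 6, 7, 13, 15}
B = {3, 4, 10, 12, 14, 15}
Operation: union
All elements combined: 2, 3, 4, 6, 7, 10, 12, 13, 14, 15

{2, 3, 4, 6, 7, 10, 12, 13, 14, 15}


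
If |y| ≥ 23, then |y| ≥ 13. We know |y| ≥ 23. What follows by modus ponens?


Modus ponens: P → Q, P ⊢ Q
P: |y| ≥ 23
Q: |y| ≥ 13
We have P → Q and P is true.
By modus ponens, Q must be true.

|y| ≥ 13


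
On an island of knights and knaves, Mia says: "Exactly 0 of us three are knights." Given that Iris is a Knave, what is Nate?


Mia claims exactly 0 knights among Mia, Iris, Nate.
Given: Iris is a Knave.

Case 1: Mia is a Knight (tells truth)
  Then exactly 0 of the three are knights.
  Counting Mia, Iris: 1 knight(s) so far. Need -1 more → impossible.
Case 2: Mia is a Knave (lies)
  Then the count is NOT 0.
  If Nate = Knave, count = 0 = 0 → claim would be true, contradicts lie.
  If Nate = Knight, count = 1 ≠ 0 → lie confirmed ✓

Nate is a Knight.

Knight


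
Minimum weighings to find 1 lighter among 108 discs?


Each weighing has 3 outcomes (left heavy / balance / right heavy), so k weighings distinguish at most 3^k cases; splitting into three near-equal groups achieves this.
Need 3^k ≥ 108: 3^4 = 81 < 108 ≤ 3^5 = 243
k = ⌈log₃(108)⌉ = 5

5


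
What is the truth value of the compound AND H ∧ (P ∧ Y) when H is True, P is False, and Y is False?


H = True, P = False, Y = False
Step 1: P ∧ Y = False AND False = False
Step 2: H ∧ False = True AND False = False
AND is true only when ALL operands are true.

False


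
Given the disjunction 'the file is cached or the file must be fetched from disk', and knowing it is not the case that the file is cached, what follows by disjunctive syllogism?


Disjunctive syllogism: P ∨ Q, ¬P ⊢ Q
Disjunction: the file is cached ∨ the file must be fetched from disk
We know it is not the case that the file is cached.
By disjunctive syllogism, the other disjunct must be true.

The file must be fetched from disk


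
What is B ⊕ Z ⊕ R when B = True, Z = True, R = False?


B = True, Z = True, R = False
Step 1: B ⊕ Z = True XOR True = False
Step 2: False ⊕ R = False XOR False = False
XOR is true when an odd number of operands are true.

False


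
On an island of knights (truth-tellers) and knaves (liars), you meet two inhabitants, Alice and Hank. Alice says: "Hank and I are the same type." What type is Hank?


Alice says: "Hank and I are the same type."
Case 1: Alice is a Knight (truth-teller)
  Statement is true → they ARE the same → Hank is also a Knight
Case 2: Alice is a Knave (liar)
  Statement is false → they are NOT the same → Hank is a Knight
In both cases, Hank is a Knight.

Knight


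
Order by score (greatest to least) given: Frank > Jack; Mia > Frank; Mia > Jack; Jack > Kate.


Constraints: Frank > Jack; Mia > Frank; Mia > Jack; Jack > Kate
Method: at each step, the next-highest is the one remaining person who never appears on the smaller side of a constraint between remaining people.
  Step 1: remaining {Jack, Frank, Mia, Kate}; on the smaller side: {Jack, Frank, Kate} → Mia is next (Mia > Frank; Mia > Jack).
  Step 2: remaining {Jack, Frank, Kate}; on the smaller side: {Jack, Kate} → Frank is next (Frank > Jack).
  Step 3: remaining {Jack, Kate}; on the smaller side: {Kate} → Jack is next (Jack > Kate).
  Step 4: only Kate remains → lowest.
Final ranking (highest to lowest):

Mia > Frank > Jack > Kate


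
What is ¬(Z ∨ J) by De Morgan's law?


De Morgan's law: ¬(P ∨ Q) ≡ ¬P ∧ ¬Q
¬(Z ∨ J) = ¬Z ∧ ¬J

¬Z ∧ ¬J


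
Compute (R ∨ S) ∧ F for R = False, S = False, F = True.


R = False, S = False, F = True
Step 1: R ∨ S = False OR False = False
Step 2: False ∧ F = False AND True = False
OR is true when at least one operand is true; AND requires both.

False


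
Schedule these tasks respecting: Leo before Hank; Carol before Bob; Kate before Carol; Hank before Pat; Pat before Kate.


Constraints: Leo before Hank; Carol before Bob; Kate before Carol; Hank before Pat; Pat before Kate
Method: repeatedly schedule the remaining task that has no remaining task required before it.
  Step 1: remaining {Hank, Kate, Carol, Pat, Leo, Bob}; every task except Leo still has a predecessor pending → schedule Leo.
  Step 2: remaining {Hank, Kate, Carol, Pat, Bob}; every task except Hank still has a predecessor pending → schedule Hank.
  Step 3: remaining {Kate, Carol, Pat, Bob}; every task except Pat still has a predecessor pending → schedule Pat.
  Step 4: remaining {Kate, Carol, Bob}; every task except Kate still has a predecessor pending → schedule Kate.
  Step 5: remaining {Carol, Bob}; every task except Carol still has a predecessor pending → schedule Carol.
  Step 6: only Bob remains → schedule Bob.
Resulting order:

Leo → Hank → Pat → Kate → Carol → Bob


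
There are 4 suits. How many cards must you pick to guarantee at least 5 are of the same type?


Pigeonhole: to guarantee k in one of n categories, need (k-1)×n + 1.
k = 5, n = 4
Minimum = (5-1) × 4 + 1 = 4 × 4 + 1

17


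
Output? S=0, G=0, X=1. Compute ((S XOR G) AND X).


S XOR G = 0^0 = 0
0 AND 1 = 0

0


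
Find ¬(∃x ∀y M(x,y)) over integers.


Original: ∃x ∀y M(x,y)
Rule: ¬∀→∃, ¬∃→∀, negate predicate.
Negation: ∀x ∃y ¬M(x,y)

∀x ∃y ¬M(x,y)


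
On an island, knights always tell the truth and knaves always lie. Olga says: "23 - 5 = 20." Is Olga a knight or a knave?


Statement: "23 - 5 = 20."
Actual: 23 - 5 = 18
Claimed: 20
Statement is FALSE → Olga lies → Knave

Knave


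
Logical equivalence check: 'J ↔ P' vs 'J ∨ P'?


Expression 1: J ↔ P
Expression 2: J ∨ P
Truth table (J P | Expr1 Expr2):
  T T |   T     T
  T F |   F     T   ← differ
  F T |   F     T   ← differ
  F F |   T     F   ← differ
Counterexample: J=T, P=F gives Expr1 = F but Expr2 = T, so the expressions are NOT logically equivalent.

No


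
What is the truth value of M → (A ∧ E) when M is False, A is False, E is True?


M = False, A = False, E = True
Step 1: A ∧ E = False AND True = False
Step 2: M → (False): false only when M=True and consequent=False.
Result: True

True


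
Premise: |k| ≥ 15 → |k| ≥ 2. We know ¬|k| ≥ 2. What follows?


Modus tollens: P → Q, ¬Q ⊢ ¬P
P: |k| ≥ 15
Q: |k| ≥ 2
We have P → Q and Q is false.
By modus tollens, P must be false.

It is not the case that |k| ≥ 15


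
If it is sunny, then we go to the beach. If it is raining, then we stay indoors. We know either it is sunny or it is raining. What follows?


Constructive dilemma: (P → Q) ∧ (R → S), P ∨ R ⊢ Q ∨ S
Premise 1: it is sunny → we go to the beach
Premise 2: it is raining → we stay indoors
Premise 3: it is sunny ∨ it is raining
Case 1: Assuming it is sunny, then by Premise 1, we go to the beach.
Case 2: Assuming it is raining, then by Premise 2, we stay indoors.
Since one of it is sunny or it is raining must hold, we get we go to the beach or we stay indoors.

We go to the beach or we stay indoors.


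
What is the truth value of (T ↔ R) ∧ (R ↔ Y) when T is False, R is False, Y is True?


T = False, R = False, Y = True
Step 1: T ↔ R is true when T and R have the same value. Result: True
Step 2: R ↔ Y is true when R and Y have the same value. Result: False
Step 3: True ∧ False = False

False


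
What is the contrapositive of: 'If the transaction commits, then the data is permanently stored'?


Original: If the transaction commits, then the data is permanently stored
Contrapositive: If ¬Q, then ¬P
Negate Q: not (the data is permanently stored)
Negate P: not (the transaction commits)

If not (the data is permanently stored), then not (the transaction commits).


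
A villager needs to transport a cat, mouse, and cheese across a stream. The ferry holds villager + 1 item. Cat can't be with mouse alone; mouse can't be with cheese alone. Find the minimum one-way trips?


1. villager+mouse → 2. villager ← 3. villager+cat → 4. villager+mouse ← 5. villager+cheese → 6. villager ← 7. villager+mouse →
Minimum trips = 7

7


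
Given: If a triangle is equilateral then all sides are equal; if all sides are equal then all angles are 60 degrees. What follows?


Hypothetical syllogism: P → Q, Q → R ⊢ P → R
Premise 1: a triangle is equilateral → all sides are equal
Premise 2: all sides are equal → all angles are 60 degrees
Chain the implications: the middle term (all sides are equal) links the two.
Conclusion: If a triangle is equilateral, then all angles are 60 degrees.

If a triangle is equilateral, then all angles are 60 degrees.


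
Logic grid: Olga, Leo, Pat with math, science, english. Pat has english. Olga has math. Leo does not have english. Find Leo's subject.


From clues:
  Pat → english
  Olga → math
By elimination, Leo gets the remaining.

science


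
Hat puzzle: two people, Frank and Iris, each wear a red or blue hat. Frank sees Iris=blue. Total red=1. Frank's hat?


Total red = 1, Iris = blue
Red accounted for: 0
Remaining for Frank: 1
Frank's hat is red.

red


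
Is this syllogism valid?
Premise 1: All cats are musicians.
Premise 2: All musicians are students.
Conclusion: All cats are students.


Premise 1: All cats are musicians.
Premise 2: All musicians are students.
Conclusion: All cats are students.
Barbara syllogism (AAA-1): All A are B, All B are C → All A are C.
Middle term (musicians) distributed in premise 2.

Valid


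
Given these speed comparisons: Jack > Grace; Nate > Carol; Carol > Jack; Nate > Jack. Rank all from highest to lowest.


Constraints: Jack > Grace; Nate > Carol; Carol > Jack; Nate > Jack
Method: at each step, the next-highest is the one remaining person who never appears on the smaller side of a constraint between remaining people.
  Step 1: remaining {Nate, Carol, Grace, Jack}; on the smaller side: {Carol, Grace, Jack} → Nate is next (Nate > Carol; Nate > Jack).
  Step 2: remaining {Carol, Grace, Jack}; on the smaller side: {Grace, Jack} → Carol is next (Carol > Jack).
  Step 3: remaining {Grace, Jack}; on the smaller side: {Grace} → Jack is next (Jack > Grace).
  Step 4: only Grace remains → lowest.
Final ranking (highest to lowest):

Nate > Carol > Jack > Grace


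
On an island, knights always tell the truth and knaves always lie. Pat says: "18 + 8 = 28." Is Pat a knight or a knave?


Statement: "18 + 8 = 28."
Actual: 18 + 8 = 26
Claimed: 28
Statement is FALSE → Pat lies → Knave

Knave


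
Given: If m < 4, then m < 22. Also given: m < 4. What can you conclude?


Modus ponens: P → Q, P ⊢ Q
P: m < 4
Q: m < 22
We have P → Q and P is true.
By modus ponens, Q must be true.

m < 22


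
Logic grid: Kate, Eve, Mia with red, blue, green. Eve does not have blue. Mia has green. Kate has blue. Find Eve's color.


From clues:
  Mia → green
  Kate → blue
By elimination, Eve gets the remaining.

red


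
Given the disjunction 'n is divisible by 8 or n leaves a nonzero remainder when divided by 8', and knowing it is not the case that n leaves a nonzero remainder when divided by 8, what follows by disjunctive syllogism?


Disjunctive syllogism: P ∨ Q, ¬P ⊢ Q
Disjunction: n is divisible by 8 ∨ n leaves a nonzero remainder when divided by 8
We know it is not the case that n leaves a nonzero remainder when divided by 8.
By disjunctive syllogism, the other disjunct must be true.

n is divisible by 8


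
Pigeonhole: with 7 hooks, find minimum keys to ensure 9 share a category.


Pigeonhole: to guarantee k in one of n categories, need (k-1)×n + 1.
k = 9, n = 7
Minimum = (9-1) × 7 + 1 = 8 × 7 + 1

57


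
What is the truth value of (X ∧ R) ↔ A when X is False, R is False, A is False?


X = False, R = False, A = False
Step 1: X ∧ R = False AND False = False
Step 2: (False) ↔ A: true when both sides have same truth value.
Result: False ↔ False = True

True


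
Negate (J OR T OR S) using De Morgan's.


De Morgan's law: ¬(P ∨ Q ∨ R) ≡ ¬P ∧ ¬Q ∧ ¬R
¬(J ∨ T ∨ S) = ¬J ∧ ¬T ∧ ¬S

¬J ∧ ¬T ∧ ¬S


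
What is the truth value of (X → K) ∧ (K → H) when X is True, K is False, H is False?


X = True, K = False, H = False
Step 1: X → K is false only when X=True and K=False. Result: False
Step 2: K → H is false only when K=True and H=False. Result: True
Step 3: False ∧ True = False

False


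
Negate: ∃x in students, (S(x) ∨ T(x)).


Original: ∃x (S(x) ∨ T(x))
Rule: ¬∀→∃, ¬∃→∀, negate predicate.
Negation: ∀x (¬S(x) ∧ ¬T(x))

∀x (¬S(x) ∧ ¬T(x))


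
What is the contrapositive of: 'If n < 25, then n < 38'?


Original: If n < 25, then n < 38
Contrapositive: If ¬Q, then ¬P
Negate Q: not (n < 38)
Negate P: not (n < 25)

If not (n < 38), then not (n < 25).


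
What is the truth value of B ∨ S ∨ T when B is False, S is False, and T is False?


B = False, S = False, T = False
Step 1: B ∨ S = False OR False = False
Step 2: False ∨ T = False OR False = False
OR is true when at least one operand is true.

False


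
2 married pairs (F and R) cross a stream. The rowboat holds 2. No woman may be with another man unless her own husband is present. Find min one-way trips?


Label couples F and R.
1. WF+WR → (far: WF,WR; near: HF,HR)
2. WF ←   (far: WR; near: HF,HR,WF)
3. HF+HR → (far: HF,HR,WR; near: WF)
4. HF ←   (far: HR,WR; near: HF,WF)  — HF returns, since WF is alone on near bank
5. HF+WF → (far: all four; near: empty)
Every state respects the constraint.
Minimum trips = 5

5


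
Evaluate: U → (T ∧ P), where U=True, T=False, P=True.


U = True, T = False, P = True
Expression: U → (T ∧ P)
Step 1: T ∧ P = False AND True = False
Step 2: U → (False) = True → False = False

False


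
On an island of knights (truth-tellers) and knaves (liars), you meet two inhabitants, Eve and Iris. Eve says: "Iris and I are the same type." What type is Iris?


Eve says: "Iris and I are the same type."
Case 1: Eve is a Knight (truth-teller)
  Statement is true → they ARE the same → Iris is also a Knight
Case 2: Eve is a Knave (liar)
  Statement is false → they are NOT the same → Iris is a Knight
In both cases, Iris is a Knight.

Knight


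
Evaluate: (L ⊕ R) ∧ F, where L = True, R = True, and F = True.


L = True, R = True, F = True
Step 1: L ⊕ R = True XOR True = False
Step 2: False ∧ F = False AND True = False
XOR true when exactly one of L,R is true; then AND with F.

False


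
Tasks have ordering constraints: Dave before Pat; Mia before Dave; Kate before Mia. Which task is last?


Constraints: Dave before Pat; Mia before Dave; Kate before Mia
The last task can have nothing scheduled after it, so it must never appear on the left of a 'before'.
Tasks appearing before some other task: Dave, Mia, Kate.
The only task not in that list is Pat → it is last.

Pat


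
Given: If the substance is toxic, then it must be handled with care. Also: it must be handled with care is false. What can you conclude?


Modus tollens: P → Q, ¬Q ⊢ ¬P
P: the substance is toxic
Q: it must be handled with care
We have P → Q and Q is false.
By modus tollens, P must be false.

It is not the case that the substance is toxic


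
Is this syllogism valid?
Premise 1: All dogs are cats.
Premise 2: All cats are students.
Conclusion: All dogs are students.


Premise 1: All dogs are cats.
Premise 2: All cats are students.
Conclusion: All dogs are students.
Barbara syllogism (AAA-1): All A are B, All B are C → All A are C.
Middle term (cats) distributed in premise 2.

Valid


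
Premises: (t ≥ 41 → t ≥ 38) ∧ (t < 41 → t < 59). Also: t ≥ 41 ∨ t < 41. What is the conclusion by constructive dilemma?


Constructive dilemma: (P → Q) ∧ (R → S), P ∨ R ⊢ Q ∨ S
Premise 1: t ≥ 41 → t ≥ 38
Premise 2: t < 41 → t < 59
Premise 3: t ≥ 41 ∨ t < 41
Case 1: Assuming t ≥ 41, then by Premise 1, t ≥ 38.
Case 2: Assuming t < 41, then by Premise 2, t < 59.
Since one of t ≥ 41 or t < 41 must hold, we get t ≥ 38 or t < 59.

t ≥ 38 or t < 59.


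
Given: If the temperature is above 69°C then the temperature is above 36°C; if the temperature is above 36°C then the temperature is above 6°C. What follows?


Hypothetical syllogism: P → Q, Q → R ⊢ P → R
Premise 1: the temperature is above 69°C → the temperature is above 36°C
Premise 2: the temperature is above 36°C → the temperature is above 6°C
Chain the implications: the middle term (the temperature is above 36°C) links the two.
Conclusion: If the temperature is above 69°C, then the temperature is above 6°C.

If the temperature is above 69°C, then the temperature is above 6°C.


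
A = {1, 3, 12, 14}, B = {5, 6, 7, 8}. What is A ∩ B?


A = {1, 3, 12, 14}
B = {5, 6, 7, 8}
Operation: intersection
Elements in both: none

∅


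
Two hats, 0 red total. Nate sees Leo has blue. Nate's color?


Total red = 0, Leo = blue
Red accounted for: 0
Remaining for Nate: 0
Nate's hat is blue.

blue


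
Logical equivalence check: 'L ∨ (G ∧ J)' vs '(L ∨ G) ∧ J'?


Expression 1: L ∨ (G ∧ J)
Expression 2: (L ∨ G) ∧ J
Truth table (L G J | Expr1 Expr2):
  T T T |   T     T
  T T F |   T     F   ← differ
  T F T |   T     T
  T F F |   T     F   ← differ
  F T T |   T     T
  F T F |   F     F
  F F T |   F     F
  F F F |   F     F
Counterexample: L=T, G=T, J=F gives Expr1 = T but Expr2 = F, so the expressions are NOT logically equivalent.

No


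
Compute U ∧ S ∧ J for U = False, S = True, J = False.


U = False, S = True, J = False
Step 1: U ∧ S = False AND True = False
Step 2: (False) ∧ J = (False) AND False = False
AND is true only when ALL operands are true.

False


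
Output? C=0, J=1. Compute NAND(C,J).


C AND J = 0
NOT(0) = 1

1


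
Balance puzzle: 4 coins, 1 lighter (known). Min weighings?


Each weighing has 3 outcomes (left heavy / balance / right heavy), so k weighings distinguish at most 3^k cases; splitting into three near-equal groups achieves this.
Need 3^k ≥ 4: 3^1 = 3 < 4 ≤ 3^2 = 9
k = ⌈log₃(4)⌉ = 2

2


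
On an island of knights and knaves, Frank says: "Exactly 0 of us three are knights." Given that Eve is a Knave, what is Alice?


Frank claims exactly 0 knights among Frank, Eve, Alice.
Given: Eve is a Knave.

Case 1: Frank is a Knight (tells truth)
  Then exactly 0 of the three are knights.
  Counting Frank, Eve: 1 knight(s) so far. Need -1 more → impossible.
Case 2: Frank is a Knave (lies)
  Then the count is NOT 0.
  If Alice = Knave, count = 0 = 0 → claim would be true, contradicts lie.
  If Alice = Knight, count = 1 ≠ 0 → lie confirmed ✓

Alice is a Knight.

Knight


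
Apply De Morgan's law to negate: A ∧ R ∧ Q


De Morgan's law: ¬(P ∧ Q ∧ R) ≡ ¬P ∨ ¬Q ∨ ¬R
¬(A ∧ R ∧ Q) = ¬A ∨ ¬R ∨ ¬Q

¬A ∨ ¬R ∨ ¬Q


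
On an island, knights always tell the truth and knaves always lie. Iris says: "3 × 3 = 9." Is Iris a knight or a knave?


Statement: "3 × 3 = 9."
Actual: 3 × 3 = 9
Claimed: 9
Statement is TRUE → Iris tells the truth → Knight

Knight


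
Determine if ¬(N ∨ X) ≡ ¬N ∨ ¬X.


Expression 1: ¬(N ∨ X)
Expression 2: ¬N ∨ ¬X
Truth table (N X | Expr1 Expr2):
  T T |   F     F
  T F |   F     T   ← differ
  F T |   F     T   ← differ
  F F |   T     T
Counterexample: N=T, X=F gives Expr1 = F but Expr2 = T, so the expressions are NOT logically equivalent.

No


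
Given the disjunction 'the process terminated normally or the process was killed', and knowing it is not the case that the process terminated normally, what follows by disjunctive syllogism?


Disjunctive syllogism: P ∨ Q, ¬P ⊢ Q
Disjunction: the process terminated normally ∨ the process was killed
We know it is not the case that the process terminated normally.
By disjunctive syllogism, the other disjunct must be true.

The process was killed


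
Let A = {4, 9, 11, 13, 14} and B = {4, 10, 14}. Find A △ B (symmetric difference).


A = {4, 9, 11, 13, 14}
B = {4, 10, 14}
Operation: symmetric difference
In A only: [9, 11, 13], in B only: [10]

{9, 10, 11, 13}


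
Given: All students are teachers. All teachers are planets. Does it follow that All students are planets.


Premise 1: All students are teachers.
Premise 2: All teachers are planets.
Conclusion: All students are planets.
Barbara syllogism (AAA-1): All A are B, All B are C → All A are C.
Middle term (teachers) distributed in premise 2.

Valid


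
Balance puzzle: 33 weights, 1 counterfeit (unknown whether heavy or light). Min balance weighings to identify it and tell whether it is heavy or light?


Let n = 33. 66 possibilities (n weights × lighter/heavier); each weighing has 3 outcomes.
Bound for k weighings: say the first weighing puts j weights on each pan. If it tips, the 2j weighed weights remain suspects (each with a known direction) and k-1 weighings give 3^(k-1) outcomes; 3^(k-1) is odd, so 2j ≤ 3^(k-1) - 1. If it balances, the n - 2j unweighed weights remain with direction unknown: 2(n - 2j) ≤ 3^(k-1) - 1 by the same parity argument. Adding, n ≤ (3^(k-1) - 1) + (3^(k-1) - 1)/2 = (3^k - 3)/2, and the classical three-group strategy achieves this (3 weights in 2 weighings, 12 in 3, 39 in 4, 120 in 5).
So we need the smallest k with (3^k - 3)/2 ≥ 33.
k = 3: (3^3 - 3)/2 = 12 < 33 ✗
k = 4: (3^4 - 3)/2 = 39 ≥ 33 ✓

4


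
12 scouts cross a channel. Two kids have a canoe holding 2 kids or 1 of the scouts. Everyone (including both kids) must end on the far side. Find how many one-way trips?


Per crossing of one of the scouts: kids→, one←, one of the scouts→, one← = 4 trips
12 × 4 = 48, + 1 final kids→ = 49
Minimum trips = 49

49


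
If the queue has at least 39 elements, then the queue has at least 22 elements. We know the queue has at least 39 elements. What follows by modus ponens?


Modus ponens: P → Q, P ⊢ Q
P: the queue has at least 39 elements
Q: the queue has at least 22 elements
We have P → Q and P is true.
By modus ponens, Q must be true.

The queue has at least 22 elements


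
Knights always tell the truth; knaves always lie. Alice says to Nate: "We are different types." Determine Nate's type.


Alice says: "We are different types."
Case 1: Alice is a Knight (truth-teller)
  Statement is true → they ARE different → Nate is a Knave
Case 2: Alice is a Knave (liar)
  Statement is false → they are NOT different → Nate is a Knave
In both cases, Nate is a Knave.

Knave


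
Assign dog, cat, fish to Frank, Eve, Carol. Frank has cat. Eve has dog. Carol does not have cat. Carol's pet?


From clues:
  Eve → dog
  Frank → cat
By elimination, Carol gets the remaining.

fish


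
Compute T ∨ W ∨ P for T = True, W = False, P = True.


T = True, W = False, P = True
Step 1: T ∨ W = True OR False = True
Step 2: True ∨ P = True OR True = True
OR is true when at least one operand is true.

True


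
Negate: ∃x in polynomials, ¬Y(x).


Original: ∃x ¬Y(x)
Rule: ¬∀→∃, ¬∃→∀, negate predicate.
Negation: ∀x Y(x)

∀x Y(x)


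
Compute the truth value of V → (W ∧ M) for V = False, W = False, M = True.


V = False, W = False, M = True
Step 1: W ∧ M = False AND True = False
Step 2: V → (False): false only when V=True and consequent=False.
Result: True

True


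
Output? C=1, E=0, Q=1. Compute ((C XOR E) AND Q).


C XOR E = 1^0 = 1
1 AND 1 = 1

1


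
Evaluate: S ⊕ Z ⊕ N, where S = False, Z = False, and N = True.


S = False, Z = False, N = True
Step 1: S ⊕ Z = False XOR False = False
Step 2: False ⊕ N = False XOR True = True
XOR is true when an odd number of operands are true.

True


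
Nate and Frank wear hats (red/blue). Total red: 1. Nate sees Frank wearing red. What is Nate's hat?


Total red = 1, Frank = red
Red accounted for: 1
Remaining for Nate: 0
Nate's hat is blue.

blue


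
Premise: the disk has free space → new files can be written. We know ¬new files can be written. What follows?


Modus tollens: P → Q, ¬Q ⊢ ¬P
P: the disk has free space
Q: new files can be written
We have P → Q and Q is false.
By modus tollens, P must be false.

It is not the case that the disk has free space


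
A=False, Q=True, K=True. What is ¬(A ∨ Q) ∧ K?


A = False, Q = True, K = True
Expression: ¬(A ∨ Q) ∧ K
Step 1: A ∨ Q = False OR True = True
Step 2: ¬(A ∨ Q) = NOT True = False
Step 3: (False) ∧ K = False AND True = False

False


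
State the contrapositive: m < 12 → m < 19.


Original: If m < 12, then m < 19
Contrapositive: If ¬Q, then ¬P
Negate Q: not (m < 19)
Negate P: not (m < 12)

If not (m < 19), then not (m < 12).


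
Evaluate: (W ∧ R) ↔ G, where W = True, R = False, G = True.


W = True, R = False, G = True
Step 1: W ∧ R = True AND False = False
Step 2: (False) ↔ G: true when both sides have same truth value.
Result: False ↔ True = False

False


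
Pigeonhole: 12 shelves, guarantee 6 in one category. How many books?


Pigeonhole: to guarantee k in one of n categories, need (k-1)×n + 1.
k = 6, n = 12
Minimum = (6-1) × 12 + 1 = 5 × 12 + 1

61


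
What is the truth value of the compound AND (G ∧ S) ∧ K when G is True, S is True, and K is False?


G = True, S = True, K = False
Step 1: G ∧ S = True AND True = True
Step 2: True ∧ K = True AND False = False
AND is true only when ALL operands are true.

False


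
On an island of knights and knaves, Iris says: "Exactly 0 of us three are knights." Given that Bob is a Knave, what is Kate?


Iris claims exactly 0 knights among Iris, Bob, Kate.
Given: Bob is a Knave.

Case 1: Iris is a Knight (tells truth)
  Then exactly 0 of the three are knights.
  Counting Iris, Bob: 1 knight(s) so far. Need -1 more → impossible.
Case 2: Iris is a Knave (lies)
  Then the count is NOT 0.
  If Kate = Knave, count = 0 = 0 → claim would be true, contradicts lie.
  If Kate = Knight, count = 1 ≠ 0 → lie confirmed ✓

Kate is a Knight.

Knight


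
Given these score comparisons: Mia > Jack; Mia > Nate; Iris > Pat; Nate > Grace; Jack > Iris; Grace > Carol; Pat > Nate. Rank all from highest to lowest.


Constraints: Mia > Jack; Mia > Nate; Iris > Pat; Nate > Grace; Jack > Iris; Grace > Carol; Pat > Nate
Method: at each step, the next-highest is the one remaining person who never appears on the smaller side of a constraint between remaining people.
  Step 1: remaining {Iris, Pat, Jack, Grace, Carol, Mia, Nate}; on the smaller side: {Iris, Pat, Jack, Grace, Carol, Nate} → Mia is next (Mia > Jack; Mia > Nate).
  Step 2: remaining {Iris, Pat, Jack, Grace, Carol, Nate}; on the smaller side: {Iris, Pat, Grace, Carol, Nate} → Jack is next (Jack > Iris).
  Step 3: remaining {Iris, Pat, Grace, Carol, Nate}; on the smaller side: {Pat, Grace, Carol, Nate} → Iris is next (Iris > Pat).
  Step 4: remaining {Pat, Grace, Carol, Nate}; on the smaller side: {Grace, Carol, Nate} → Pat is next (Pat > Nate).
  Step 5: remaining {Grace, Carol, Nate}; on the smaller side: {Grace, Carol} → Nate is next (Nate > Grace).
  Step 6: remaining {Grace, Carol}; on the smaller side: {Carol} → Grace is next (Grace > Carol).
  Step 7: only Carol remains → lowest.
Final ranking (highest to lowest):

Mia > Jack > Iris > Pat > Nate > Grace > Carol


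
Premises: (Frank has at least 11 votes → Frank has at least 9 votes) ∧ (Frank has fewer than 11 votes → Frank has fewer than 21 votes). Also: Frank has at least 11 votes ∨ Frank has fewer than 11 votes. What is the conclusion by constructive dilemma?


Constructive dilemma: (P → Q) ∧ (R → S), P ∨ R ⊢ Q ∨ S
Premise 1: Frank has at least 11 votes → Frank has at least 9 votes
Premise 2: Frank has fewer than 11 votes → Frank has fewer than 21 votes
Premise 3: Frank has at least 11 votes ∨ Frank has fewer than 11 votes
Case 1: Assuming Frank has at least 11 votes, then by Premise 1, Frank has at least 9 votes.
Case 2: Assuming Frank has fewer than 11 votes, then by Premise 2, Frank has fewer than 21 votes.
Since one of Frank has at least 11 votes or Frank has fewer than 11 votes must hold, we get Frank has at least 9 votes or Frank has fewer than 21 votes.

Frank has at least 9 votes or Frank has fewer than 21 votes.


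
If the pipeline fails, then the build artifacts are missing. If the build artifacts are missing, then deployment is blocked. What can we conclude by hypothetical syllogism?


Hypothetical syllogism: P → Q, Q → R ⊢ P → R
Premise 1: the pipeline fails → the build artifacts are missing
Premise 2: the build artifacts are missing → deployment is blocked
Chain the implications: the middle term (the build artifacts are missing) links the two.
Conclusion: If the pipeline fails, then deployment is blocked.

If the pipeline fails, then deployment is blocked.


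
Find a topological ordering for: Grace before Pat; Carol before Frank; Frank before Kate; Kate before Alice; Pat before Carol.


Constraints: Grace before Pat; Carol before Frank; Frank before Kate; Kate before Alice; Pat before Carol
Method: repeatedly schedule the remaining task that has no remaining task required before it.
  Step 1: remaining {Frank, Kate, Grace, Pat, Carol, Alice}; every task except Grace still has a predecessor pending → schedule Grace.
  Step 2: remaining {Frank, Kate, Pat, Carol, Alice}; every task except Pat still has a predecessor pending → schedule Pat.
  Step 3: remaining {Frank, Kate, Carol, Alice}; every task except Carol still has a predecessor pending → schedule Carol.
  Step 4: remaining {Frank, Kate, Alice}; every task except Frank still has a predecessor pending → schedule Frank.
  Step 5: remaining {Kate, Alice}; every task except Kate still has a predecessor pending → schedule Kate.
  Step 6: only Alice remains → schedule Alice.
Resulting order:

Grace → Pat → Carol → Frank → Kate → Alice


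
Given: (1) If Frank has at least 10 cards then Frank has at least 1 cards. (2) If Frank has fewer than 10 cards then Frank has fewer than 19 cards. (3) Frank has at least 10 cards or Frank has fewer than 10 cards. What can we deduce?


Constructive dilemma: (P → Q) ∧ (R → S), P ∨ R ⊢ Q ∨ S
Premise 1: Frank has at least 10 cards → Frank has at least 1 cards
Premise 2: Frank has fewer than 10 cards → Frank has fewer than 19 cards
Premise 3: Frank has at least 10 cards ∨ Frank has fewer than 10 cards
Case 1: Assuming Frank has at least 10 cards, then by Premise 1, Frank has at least 1 cards.
Case 2: Assuming Frank has fewer than 10 cards, then by Premise 2, Frank has fewer than 19 cards.
Since one of Frank has at least 10 cards or Frank has fewer than 10 cards must hold, we get Frank has at least 1 cards or Frank has fewer than 19 cards.

Frank has at least 1 cards or Frank has fewer than 19 cards.


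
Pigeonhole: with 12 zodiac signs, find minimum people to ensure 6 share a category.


Pigeonhole: to guarantee k in one of n categories, need (k-1)×n + 1.
k = 6, n = 12
Minimum = (6-1) × 12 + 1 = 5 × 12 + 1

61


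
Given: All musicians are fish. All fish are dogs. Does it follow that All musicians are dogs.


Premise 1: All musicians are fish.
Premise 2: All fish are dogs.
Conclusion: All musicians are dogs.
Barbara syllogism (AAA-1): All A are B, All B are C → All A are C.
Middle term (fish) distributed in premise 2.

Valid


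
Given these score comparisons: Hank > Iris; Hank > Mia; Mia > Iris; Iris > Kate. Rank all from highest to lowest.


Constraints: Hank > Iris; Hank > Mia; Mia > Iris; Iris > Kate
Method: at each step, the next-highest is the one remaining person who never appears on the smaller side of a constraint between remaining people.
  Step 1: remaining {Hank, Mia, Kate, Iris}; on the smaller side: {Mia, Kate, Iris} → Hank is next (Hank > Iris; Hank > Mia).
  Step 2: remaining {Mia, Kate, Iris}; on the smaller side: {Kate, Iris} → Mia is next (Mia > Iris).
  Step 3: remaining {Kate, Iris}; on the smaller side: {Kate} → Iris is next (Iris > Kate).
  Step 4: only Kate remains → lowest.
Final ranking (highest to lowest):

Hank > Mia > Iris > Kate


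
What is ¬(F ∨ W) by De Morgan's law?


De Morgan's law: ¬(P ∨ Q) ≡ ¬P ∧ ¬Q
¬(F ∨ W) = ¬F ∧ ¬W

¬F ∧ ¬W


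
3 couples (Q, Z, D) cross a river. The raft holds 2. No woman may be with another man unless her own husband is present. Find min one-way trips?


Label couples Q, Z, D (H = husband, W = wife).
Counting alone: 6 people, the raft carries 2 and someone must bring it back, so each round trip nets at most +1 on the far side until the last crossing → at least 9 trips. The jealousy constraint makes 9 impossible; the shortest valid schedule has 11:
1. WQ+WZ →  (far: WQ,WZ; near: HQ,HZ,HD,WD)
2. WQ ←       (far: WZ; near: HQ,HZ,HD,WQ,WD)
3. WQ+WD →  (far: WQ,WZ,WD; near: HQ,HZ,HD)
4. WQ ←       (far: WZ,WD; near: HQ,HZ,HD,WQ)
5. HZ+HD →  (far: HZ,WZ,HD,WD; near: HQ,WQ)
6. HZ+WZ ←  (far: HD,WD; near: HQ,WQ,HZ,WZ)
7. HQ+HZ →  (far: HQ,HZ,HD,WD; near: WQ,WZ)
8. WD ←       (far: HQ,HZ,HD; near: WQ,WZ,WD)
9. WQ+WZ →  (far: HQ,WQ,HZ,WZ,HD; near: WD)
10. HD ←      (far: HQ,WQ,HZ,WZ; near: HD,WD)
11. HD+WD → (far: all six; near: empty)
In every state each wife is either with her husband or with no other man.
Minimum trips = 11

11
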